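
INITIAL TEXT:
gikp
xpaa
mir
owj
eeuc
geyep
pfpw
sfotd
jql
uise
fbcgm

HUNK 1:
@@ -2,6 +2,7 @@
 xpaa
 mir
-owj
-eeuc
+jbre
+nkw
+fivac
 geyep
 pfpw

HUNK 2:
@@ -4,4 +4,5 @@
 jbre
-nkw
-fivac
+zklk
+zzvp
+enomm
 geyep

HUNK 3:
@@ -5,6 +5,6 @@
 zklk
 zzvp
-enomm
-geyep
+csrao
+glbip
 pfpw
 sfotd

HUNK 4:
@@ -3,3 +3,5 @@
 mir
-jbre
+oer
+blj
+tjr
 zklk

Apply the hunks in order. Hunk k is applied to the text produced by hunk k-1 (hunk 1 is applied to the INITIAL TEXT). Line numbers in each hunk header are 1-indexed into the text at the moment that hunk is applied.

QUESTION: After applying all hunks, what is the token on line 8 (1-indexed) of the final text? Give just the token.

Hunk 1: at line 2 remove [owj,eeuc] add [jbre,nkw,fivac] -> 12 lines: gikp xpaa mir jbre nkw fivac geyep pfpw sfotd jql uise fbcgm
Hunk 2: at line 4 remove [nkw,fivac] add [zklk,zzvp,enomm] -> 13 lines: gikp xpaa mir jbre zklk zzvp enomm geyep pfpw sfotd jql uise fbcgm
Hunk 3: at line 5 remove [enomm,geyep] add [csrao,glbip] -> 13 lines: gikp xpaa mir jbre zklk zzvp csrao glbip pfpw sfotd jql uise fbcgm
Hunk 4: at line 3 remove [jbre] add [oer,blj,tjr] -> 15 lines: gikp xpaa mir oer blj tjr zklk zzvp csrao glbip pfpw sfotd jql uise fbcgm
Final line 8: zzvp

Answer: zzvp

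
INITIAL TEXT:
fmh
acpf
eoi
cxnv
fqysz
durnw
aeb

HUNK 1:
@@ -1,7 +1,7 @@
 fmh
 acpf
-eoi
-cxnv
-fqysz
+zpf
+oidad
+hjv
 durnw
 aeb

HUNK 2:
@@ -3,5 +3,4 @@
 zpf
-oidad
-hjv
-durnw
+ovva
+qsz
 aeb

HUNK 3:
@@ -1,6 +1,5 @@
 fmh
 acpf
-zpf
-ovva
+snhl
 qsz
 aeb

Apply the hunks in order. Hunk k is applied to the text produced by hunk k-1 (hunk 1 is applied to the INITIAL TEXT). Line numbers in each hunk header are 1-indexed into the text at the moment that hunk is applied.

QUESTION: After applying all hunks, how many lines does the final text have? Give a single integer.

Hunk 1: at line 1 remove [eoi,cxnv,fqysz] add [zpf,oidad,hjv] -> 7 lines: fmh acpf zpf oidad hjv durnw aeb
Hunk 2: at line 3 remove [oidad,hjv,durnw] add [ovva,qsz] -> 6 lines: fmh acpf zpf ovva qsz aeb
Hunk 3: at line 1 remove [zpf,ovva] add [snhl] -> 5 lines: fmh acpf snhl qsz aeb
Final line count: 5

Answer: 5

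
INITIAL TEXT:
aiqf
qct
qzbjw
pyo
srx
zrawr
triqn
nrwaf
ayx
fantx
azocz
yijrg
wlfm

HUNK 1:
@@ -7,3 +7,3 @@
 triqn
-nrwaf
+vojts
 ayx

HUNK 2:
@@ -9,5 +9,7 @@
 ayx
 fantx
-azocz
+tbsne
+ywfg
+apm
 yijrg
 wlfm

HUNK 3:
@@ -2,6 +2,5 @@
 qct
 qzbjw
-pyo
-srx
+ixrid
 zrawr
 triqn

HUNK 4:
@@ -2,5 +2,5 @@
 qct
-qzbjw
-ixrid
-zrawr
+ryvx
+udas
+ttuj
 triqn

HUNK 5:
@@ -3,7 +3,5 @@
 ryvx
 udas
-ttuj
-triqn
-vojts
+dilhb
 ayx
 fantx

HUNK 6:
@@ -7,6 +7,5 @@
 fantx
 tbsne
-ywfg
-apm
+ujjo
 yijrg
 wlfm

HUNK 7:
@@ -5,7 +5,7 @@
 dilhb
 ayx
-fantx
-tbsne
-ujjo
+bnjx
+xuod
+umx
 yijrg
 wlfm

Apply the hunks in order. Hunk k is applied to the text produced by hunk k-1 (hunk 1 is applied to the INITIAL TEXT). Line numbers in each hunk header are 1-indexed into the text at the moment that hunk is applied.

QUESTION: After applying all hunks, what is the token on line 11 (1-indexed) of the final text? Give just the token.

Hunk 1: at line 7 remove [nrwaf] add [vojts] -> 13 lines: aiqf qct qzbjw pyo srx zrawr triqn vojts ayx fantx azocz yijrg wlfm
Hunk 2: at line 9 remove [azocz] add [tbsne,ywfg,apm] -> 15 lines: aiqf qct qzbjw pyo srx zrawr triqn vojts ayx fantx tbsne ywfg apm yijrg wlfm
Hunk 3: at line 2 remove [pyo,srx] add [ixrid] -> 14 lines: aiqf qct qzbjw ixrid zrawr triqn vojts ayx fantx tbsne ywfg apm yijrg wlfm
Hunk 4: at line 2 remove [qzbjw,ixrid,zrawr] add [ryvx,udas,ttuj] -> 14 lines: aiqf qct ryvx udas ttuj triqn vojts ayx fantx tbsne ywfg apm yijrg wlfm
Hunk 5: at line 3 remove [ttuj,triqn,vojts] add [dilhb] -> 12 lines: aiqf qct ryvx udas dilhb ayx fantx tbsne ywfg apm yijrg wlfm
Hunk 6: at line 7 remove [ywfg,apm] add [ujjo] -> 11 lines: aiqf qct ryvx udas dilhb ayx fantx tbsne ujjo yijrg wlfm
Hunk 7: at line 5 remove [fantx,tbsne,ujjo] add [bnjx,xuod,umx] -> 11 lines: aiqf qct ryvx udas dilhb ayx bnjx xuod umx yijrg wlfm
Final line 11: wlfm

Answer: wlfm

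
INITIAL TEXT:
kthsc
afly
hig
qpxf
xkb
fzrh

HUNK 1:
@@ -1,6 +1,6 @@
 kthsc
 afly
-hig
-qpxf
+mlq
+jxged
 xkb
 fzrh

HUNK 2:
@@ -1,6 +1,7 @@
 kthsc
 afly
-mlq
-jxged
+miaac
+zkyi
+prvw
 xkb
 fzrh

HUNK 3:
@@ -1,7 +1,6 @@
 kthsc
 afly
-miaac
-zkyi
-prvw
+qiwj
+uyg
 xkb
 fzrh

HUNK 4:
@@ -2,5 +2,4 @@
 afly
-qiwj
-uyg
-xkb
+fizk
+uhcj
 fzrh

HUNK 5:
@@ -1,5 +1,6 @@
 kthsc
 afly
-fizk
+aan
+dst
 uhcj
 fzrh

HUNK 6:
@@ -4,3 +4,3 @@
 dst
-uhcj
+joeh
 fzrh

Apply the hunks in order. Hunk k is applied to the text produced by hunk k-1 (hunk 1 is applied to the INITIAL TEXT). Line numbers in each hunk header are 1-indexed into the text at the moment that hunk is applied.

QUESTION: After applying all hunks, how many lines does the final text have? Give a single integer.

Hunk 1: at line 1 remove [hig,qpxf] add [mlq,jxged] -> 6 lines: kthsc afly mlq jxged xkb fzrh
Hunk 2: at line 1 remove [mlq,jxged] add [miaac,zkyi,prvw] -> 7 lines: kthsc afly miaac zkyi prvw xkb fzrh
Hunk 3: at line 1 remove [miaac,zkyi,prvw] add [qiwj,uyg] -> 6 lines: kthsc afly qiwj uyg xkb fzrh
Hunk 4: at line 2 remove [qiwj,uyg,xkb] add [fizk,uhcj] -> 5 lines: kthsc afly fizk uhcj fzrh
Hunk 5: at line 1 remove [fizk] add [aan,dst] -> 6 lines: kthsc afly aan dst uhcj fzrh
Hunk 6: at line 4 remove [uhcj] add [joeh] -> 6 lines: kthsc afly aan dst joeh fzrh
Final line count: 6

Answer: 6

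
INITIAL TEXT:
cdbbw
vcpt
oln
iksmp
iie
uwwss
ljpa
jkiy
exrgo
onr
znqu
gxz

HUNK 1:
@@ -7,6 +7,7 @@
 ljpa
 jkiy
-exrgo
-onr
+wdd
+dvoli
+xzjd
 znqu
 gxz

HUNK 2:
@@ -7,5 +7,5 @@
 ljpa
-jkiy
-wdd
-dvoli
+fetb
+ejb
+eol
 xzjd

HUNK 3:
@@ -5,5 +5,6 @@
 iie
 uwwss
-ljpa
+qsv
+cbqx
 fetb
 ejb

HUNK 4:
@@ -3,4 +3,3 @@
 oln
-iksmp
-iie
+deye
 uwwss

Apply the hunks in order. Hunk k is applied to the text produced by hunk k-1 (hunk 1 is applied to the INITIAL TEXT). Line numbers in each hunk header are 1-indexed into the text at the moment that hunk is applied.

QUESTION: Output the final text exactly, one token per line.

Answer: cdbbw
vcpt
oln
deye
uwwss
qsv
cbqx
fetb
ejb
eol
xzjd
znqu
gxz

Derivation:
Hunk 1: at line 7 remove [exrgo,onr] add [wdd,dvoli,xzjd] -> 13 lines: cdbbw vcpt oln iksmp iie uwwss ljpa jkiy wdd dvoli xzjd znqu gxz
Hunk 2: at line 7 remove [jkiy,wdd,dvoli] add [fetb,ejb,eol] -> 13 lines: cdbbw vcpt oln iksmp iie uwwss ljpa fetb ejb eol xzjd znqu gxz
Hunk 3: at line 5 remove [ljpa] add [qsv,cbqx] -> 14 lines: cdbbw vcpt oln iksmp iie uwwss qsv cbqx fetb ejb eol xzjd znqu gxz
Hunk 4: at line 3 remove [iksmp,iie] add [deye] -> 13 lines: cdbbw vcpt oln deye uwwss qsv cbqx fetb ejb eol xzjd znqu gxz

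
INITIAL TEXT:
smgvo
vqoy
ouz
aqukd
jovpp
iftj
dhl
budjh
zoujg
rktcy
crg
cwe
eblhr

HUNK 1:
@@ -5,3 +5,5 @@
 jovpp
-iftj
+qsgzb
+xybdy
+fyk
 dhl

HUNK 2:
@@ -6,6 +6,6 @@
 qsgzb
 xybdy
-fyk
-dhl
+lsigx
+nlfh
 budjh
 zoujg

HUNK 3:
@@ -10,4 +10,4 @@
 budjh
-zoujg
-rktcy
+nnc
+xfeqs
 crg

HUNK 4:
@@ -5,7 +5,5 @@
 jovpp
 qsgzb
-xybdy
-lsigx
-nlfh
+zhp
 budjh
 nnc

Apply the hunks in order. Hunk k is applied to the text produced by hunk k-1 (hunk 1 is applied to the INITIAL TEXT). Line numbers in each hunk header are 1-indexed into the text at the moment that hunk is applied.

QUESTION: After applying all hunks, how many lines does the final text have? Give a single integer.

Answer: 13

Derivation:
Hunk 1: at line 5 remove [iftj] add [qsgzb,xybdy,fyk] -> 15 lines: smgvo vqoy ouz aqukd jovpp qsgzb xybdy fyk dhl budjh zoujg rktcy crg cwe eblhr
Hunk 2: at line 6 remove [fyk,dhl] add [lsigx,nlfh] -> 15 lines: smgvo vqoy ouz aqukd jovpp qsgzb xybdy lsigx nlfh budjh zoujg rktcy crg cwe eblhr
Hunk 3: at line 10 remove [zoujg,rktcy] add [nnc,xfeqs] -> 15 lines: smgvo vqoy ouz aqukd jovpp qsgzb xybdy lsigx nlfh budjh nnc xfeqs crg cwe eblhr
Hunk 4: at line 5 remove [xybdy,lsigx,nlfh] add [zhp] -> 13 lines: smgvo vqoy ouz aqukd jovpp qsgzb zhp budjh nnc xfeqs crg cwe eblhr
Final line count: 13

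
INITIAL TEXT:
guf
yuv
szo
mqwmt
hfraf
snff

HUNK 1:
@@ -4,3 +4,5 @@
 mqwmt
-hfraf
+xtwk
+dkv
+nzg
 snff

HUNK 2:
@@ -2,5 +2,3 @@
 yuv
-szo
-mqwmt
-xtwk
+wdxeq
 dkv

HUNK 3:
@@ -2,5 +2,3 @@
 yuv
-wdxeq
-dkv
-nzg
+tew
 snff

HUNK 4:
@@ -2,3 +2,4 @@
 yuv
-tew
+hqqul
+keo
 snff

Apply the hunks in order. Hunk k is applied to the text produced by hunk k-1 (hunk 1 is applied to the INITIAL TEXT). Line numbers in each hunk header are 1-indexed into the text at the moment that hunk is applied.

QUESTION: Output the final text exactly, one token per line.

Answer: guf
yuv
hqqul
keo
snff

Derivation:
Hunk 1: at line 4 remove [hfraf] add [xtwk,dkv,nzg] -> 8 lines: guf yuv szo mqwmt xtwk dkv nzg snff
Hunk 2: at line 2 remove [szo,mqwmt,xtwk] add [wdxeq] -> 6 lines: guf yuv wdxeq dkv nzg snff
Hunk 3: at line 2 remove [wdxeq,dkv,nzg] add [tew] -> 4 lines: guf yuv tew snff
Hunk 4: at line 2 remove [tew] add [hqqul,keo] -> 5 lines: guf yuv hqqul keo snff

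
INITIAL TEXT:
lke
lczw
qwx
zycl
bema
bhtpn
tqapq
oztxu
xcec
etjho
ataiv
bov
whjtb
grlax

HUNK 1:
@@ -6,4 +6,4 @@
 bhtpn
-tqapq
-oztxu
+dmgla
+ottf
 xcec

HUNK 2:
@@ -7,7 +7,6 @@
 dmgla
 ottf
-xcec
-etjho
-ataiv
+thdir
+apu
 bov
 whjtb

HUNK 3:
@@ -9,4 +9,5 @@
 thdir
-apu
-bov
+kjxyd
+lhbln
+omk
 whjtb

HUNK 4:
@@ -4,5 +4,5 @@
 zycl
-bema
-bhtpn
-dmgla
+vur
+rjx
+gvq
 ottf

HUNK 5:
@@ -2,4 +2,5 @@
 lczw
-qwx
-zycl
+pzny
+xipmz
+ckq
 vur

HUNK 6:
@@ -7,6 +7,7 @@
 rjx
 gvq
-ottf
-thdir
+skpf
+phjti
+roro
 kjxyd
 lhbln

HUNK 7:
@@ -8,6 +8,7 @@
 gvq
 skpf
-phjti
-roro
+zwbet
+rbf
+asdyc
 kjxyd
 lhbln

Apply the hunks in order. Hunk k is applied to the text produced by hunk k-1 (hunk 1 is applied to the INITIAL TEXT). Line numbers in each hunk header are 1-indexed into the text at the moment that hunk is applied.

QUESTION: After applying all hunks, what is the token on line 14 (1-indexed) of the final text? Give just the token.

Hunk 1: at line 6 remove [tqapq,oztxu] add [dmgla,ottf] -> 14 lines: lke lczw qwx zycl bema bhtpn dmgla ottf xcec etjho ataiv bov whjtb grlax
Hunk 2: at line 7 remove [xcec,etjho,ataiv] add [thdir,apu] -> 13 lines: lke lczw qwx zycl bema bhtpn dmgla ottf thdir apu bov whjtb grlax
Hunk 3: at line 9 remove [apu,bov] add [kjxyd,lhbln,omk] -> 14 lines: lke lczw qwx zycl bema bhtpn dmgla ottf thdir kjxyd lhbln omk whjtb grlax
Hunk 4: at line 4 remove [bema,bhtpn,dmgla] add [vur,rjx,gvq] -> 14 lines: lke lczw qwx zycl vur rjx gvq ottf thdir kjxyd lhbln omk whjtb grlax
Hunk 5: at line 2 remove [qwx,zycl] add [pzny,xipmz,ckq] -> 15 lines: lke lczw pzny xipmz ckq vur rjx gvq ottf thdir kjxyd lhbln omk whjtb grlax
Hunk 6: at line 7 remove [ottf,thdir] add [skpf,phjti,roro] -> 16 lines: lke lczw pzny xipmz ckq vur rjx gvq skpf phjti roro kjxyd lhbln omk whjtb grlax
Hunk 7: at line 8 remove [phjti,roro] add [zwbet,rbf,asdyc] -> 17 lines: lke lczw pzny xipmz ckq vur rjx gvq skpf zwbet rbf asdyc kjxyd lhbln omk whjtb grlax
Final line 14: lhbln

Answer: lhbln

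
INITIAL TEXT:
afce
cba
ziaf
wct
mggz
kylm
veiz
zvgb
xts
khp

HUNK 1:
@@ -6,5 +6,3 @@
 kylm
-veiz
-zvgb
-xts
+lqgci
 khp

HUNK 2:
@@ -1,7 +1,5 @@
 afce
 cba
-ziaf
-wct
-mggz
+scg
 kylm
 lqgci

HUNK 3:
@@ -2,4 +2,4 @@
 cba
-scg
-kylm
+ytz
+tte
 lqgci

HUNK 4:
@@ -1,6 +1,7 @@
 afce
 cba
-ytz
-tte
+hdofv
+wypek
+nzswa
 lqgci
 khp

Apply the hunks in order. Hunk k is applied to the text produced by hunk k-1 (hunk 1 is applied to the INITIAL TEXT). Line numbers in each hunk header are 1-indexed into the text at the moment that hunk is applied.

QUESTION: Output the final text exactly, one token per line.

Hunk 1: at line 6 remove [veiz,zvgb,xts] add [lqgci] -> 8 lines: afce cba ziaf wct mggz kylm lqgci khp
Hunk 2: at line 1 remove [ziaf,wct,mggz] add [scg] -> 6 lines: afce cba scg kylm lqgci khp
Hunk 3: at line 2 remove [scg,kylm] add [ytz,tte] -> 6 lines: afce cba ytz tte lqgci khp
Hunk 4: at line 1 remove [ytz,tte] add [hdofv,wypek,nzswa] -> 7 lines: afce cba hdofv wypek nzswa lqgci khp

Answer: afce
cba
hdofv
wypek
nzswa
lqgci
khp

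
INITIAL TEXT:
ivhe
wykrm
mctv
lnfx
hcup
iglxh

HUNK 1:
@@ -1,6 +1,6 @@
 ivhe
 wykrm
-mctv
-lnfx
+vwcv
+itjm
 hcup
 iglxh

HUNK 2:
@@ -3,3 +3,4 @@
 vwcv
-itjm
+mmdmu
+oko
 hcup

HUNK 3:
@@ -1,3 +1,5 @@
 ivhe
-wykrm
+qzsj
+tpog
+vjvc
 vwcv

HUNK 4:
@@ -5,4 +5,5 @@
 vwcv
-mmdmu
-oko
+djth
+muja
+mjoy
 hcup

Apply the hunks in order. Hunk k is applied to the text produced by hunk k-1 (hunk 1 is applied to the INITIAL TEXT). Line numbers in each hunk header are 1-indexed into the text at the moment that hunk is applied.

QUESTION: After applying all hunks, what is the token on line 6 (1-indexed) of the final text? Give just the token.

Answer: djth

Derivation:
Hunk 1: at line 1 remove [mctv,lnfx] add [vwcv,itjm] -> 6 lines: ivhe wykrm vwcv itjm hcup iglxh
Hunk 2: at line 3 remove [itjm] add [mmdmu,oko] -> 7 lines: ivhe wykrm vwcv mmdmu oko hcup iglxh
Hunk 3: at line 1 remove [wykrm] add [qzsj,tpog,vjvc] -> 9 lines: ivhe qzsj tpog vjvc vwcv mmdmu oko hcup iglxh
Hunk 4: at line 5 remove [mmdmu,oko] add [djth,muja,mjoy] -> 10 lines: ivhe qzsj tpog vjvc vwcv djth muja mjoy hcup iglxh
Final line 6: djth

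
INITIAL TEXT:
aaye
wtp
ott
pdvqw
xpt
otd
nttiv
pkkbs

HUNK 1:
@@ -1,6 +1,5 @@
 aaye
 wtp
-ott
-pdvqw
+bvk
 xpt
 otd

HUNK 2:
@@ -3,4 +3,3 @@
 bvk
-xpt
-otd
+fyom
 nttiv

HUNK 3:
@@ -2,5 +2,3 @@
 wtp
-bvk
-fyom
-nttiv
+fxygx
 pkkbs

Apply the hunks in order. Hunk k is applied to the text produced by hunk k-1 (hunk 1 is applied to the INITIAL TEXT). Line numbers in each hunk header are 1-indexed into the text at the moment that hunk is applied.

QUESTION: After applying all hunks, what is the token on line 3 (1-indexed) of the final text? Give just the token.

Answer: fxygx

Derivation:
Hunk 1: at line 1 remove [ott,pdvqw] add [bvk] -> 7 lines: aaye wtp bvk xpt otd nttiv pkkbs
Hunk 2: at line 3 remove [xpt,otd] add [fyom] -> 6 lines: aaye wtp bvk fyom nttiv pkkbs
Hunk 3: at line 2 remove [bvk,fyom,nttiv] add [fxygx] -> 4 lines: aaye wtp fxygx pkkbs
Final line 3: fxygx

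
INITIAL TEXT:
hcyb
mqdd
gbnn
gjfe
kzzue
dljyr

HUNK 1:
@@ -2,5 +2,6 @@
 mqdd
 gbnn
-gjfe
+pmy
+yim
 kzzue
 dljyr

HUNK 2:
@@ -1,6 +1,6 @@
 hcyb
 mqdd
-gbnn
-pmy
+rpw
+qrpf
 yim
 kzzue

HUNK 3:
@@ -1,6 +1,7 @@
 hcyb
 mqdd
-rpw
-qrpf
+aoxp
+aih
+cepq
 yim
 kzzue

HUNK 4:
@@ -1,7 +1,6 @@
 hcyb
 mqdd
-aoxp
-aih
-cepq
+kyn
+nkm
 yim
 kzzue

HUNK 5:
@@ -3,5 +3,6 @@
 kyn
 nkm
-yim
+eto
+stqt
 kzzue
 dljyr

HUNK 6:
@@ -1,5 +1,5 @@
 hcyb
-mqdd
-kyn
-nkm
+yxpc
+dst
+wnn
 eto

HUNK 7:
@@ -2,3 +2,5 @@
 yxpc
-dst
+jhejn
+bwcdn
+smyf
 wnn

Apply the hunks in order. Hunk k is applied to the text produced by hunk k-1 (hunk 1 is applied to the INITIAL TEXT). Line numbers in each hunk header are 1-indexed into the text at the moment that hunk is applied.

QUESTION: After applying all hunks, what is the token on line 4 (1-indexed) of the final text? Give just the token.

Hunk 1: at line 2 remove [gjfe] add [pmy,yim] -> 7 lines: hcyb mqdd gbnn pmy yim kzzue dljyr
Hunk 2: at line 1 remove [gbnn,pmy] add [rpw,qrpf] -> 7 lines: hcyb mqdd rpw qrpf yim kzzue dljyr
Hunk 3: at line 1 remove [rpw,qrpf] add [aoxp,aih,cepq] -> 8 lines: hcyb mqdd aoxp aih cepq yim kzzue dljyr
Hunk 4: at line 1 remove [aoxp,aih,cepq] add [kyn,nkm] -> 7 lines: hcyb mqdd kyn nkm yim kzzue dljyr
Hunk 5: at line 3 remove [yim] add [eto,stqt] -> 8 lines: hcyb mqdd kyn nkm eto stqt kzzue dljyr
Hunk 6: at line 1 remove [mqdd,kyn,nkm] add [yxpc,dst,wnn] -> 8 lines: hcyb yxpc dst wnn eto stqt kzzue dljyr
Hunk 7: at line 2 remove [dst] add [jhejn,bwcdn,smyf] -> 10 lines: hcyb yxpc jhejn bwcdn smyf wnn eto stqt kzzue dljyr
Final line 4: bwcdn

Answer: bwcdn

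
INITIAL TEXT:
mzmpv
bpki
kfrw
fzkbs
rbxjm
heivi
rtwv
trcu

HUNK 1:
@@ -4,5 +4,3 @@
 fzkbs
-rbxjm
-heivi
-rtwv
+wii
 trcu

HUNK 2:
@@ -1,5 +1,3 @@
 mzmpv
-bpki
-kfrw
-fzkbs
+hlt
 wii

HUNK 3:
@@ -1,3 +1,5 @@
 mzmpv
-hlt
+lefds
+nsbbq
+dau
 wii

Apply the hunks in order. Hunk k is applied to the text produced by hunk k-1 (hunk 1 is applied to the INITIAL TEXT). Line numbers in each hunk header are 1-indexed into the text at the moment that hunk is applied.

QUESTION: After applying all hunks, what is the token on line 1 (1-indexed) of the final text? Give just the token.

Answer: mzmpv

Derivation:
Hunk 1: at line 4 remove [rbxjm,heivi,rtwv] add [wii] -> 6 lines: mzmpv bpki kfrw fzkbs wii trcu
Hunk 2: at line 1 remove [bpki,kfrw,fzkbs] add [hlt] -> 4 lines: mzmpv hlt wii trcu
Hunk 3: at line 1 remove [hlt] add [lefds,nsbbq,dau] -> 6 lines: mzmpv lefds nsbbq dau wii trcu
Final line 1: mzmpv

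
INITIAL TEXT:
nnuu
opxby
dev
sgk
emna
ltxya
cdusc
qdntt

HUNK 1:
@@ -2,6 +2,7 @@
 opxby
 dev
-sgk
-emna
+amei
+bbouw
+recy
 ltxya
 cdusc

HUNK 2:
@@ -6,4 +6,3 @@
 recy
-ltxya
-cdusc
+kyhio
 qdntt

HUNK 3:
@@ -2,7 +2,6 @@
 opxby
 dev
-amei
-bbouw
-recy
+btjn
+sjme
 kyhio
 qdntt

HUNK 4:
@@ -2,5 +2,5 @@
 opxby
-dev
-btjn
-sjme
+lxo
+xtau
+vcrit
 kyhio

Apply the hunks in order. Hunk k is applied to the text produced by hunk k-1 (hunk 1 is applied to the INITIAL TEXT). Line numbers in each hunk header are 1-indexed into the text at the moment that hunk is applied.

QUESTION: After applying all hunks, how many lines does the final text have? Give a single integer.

Answer: 7

Derivation:
Hunk 1: at line 2 remove [sgk,emna] add [amei,bbouw,recy] -> 9 lines: nnuu opxby dev amei bbouw recy ltxya cdusc qdntt
Hunk 2: at line 6 remove [ltxya,cdusc] add [kyhio] -> 8 lines: nnuu opxby dev amei bbouw recy kyhio qdntt
Hunk 3: at line 2 remove [amei,bbouw,recy] add [btjn,sjme] -> 7 lines: nnuu opxby dev btjn sjme kyhio qdntt
Hunk 4: at line 2 remove [dev,btjn,sjme] add [lxo,xtau,vcrit] -> 7 lines: nnuu opxby lxo xtau vcrit kyhio qdntt
Final line count: 7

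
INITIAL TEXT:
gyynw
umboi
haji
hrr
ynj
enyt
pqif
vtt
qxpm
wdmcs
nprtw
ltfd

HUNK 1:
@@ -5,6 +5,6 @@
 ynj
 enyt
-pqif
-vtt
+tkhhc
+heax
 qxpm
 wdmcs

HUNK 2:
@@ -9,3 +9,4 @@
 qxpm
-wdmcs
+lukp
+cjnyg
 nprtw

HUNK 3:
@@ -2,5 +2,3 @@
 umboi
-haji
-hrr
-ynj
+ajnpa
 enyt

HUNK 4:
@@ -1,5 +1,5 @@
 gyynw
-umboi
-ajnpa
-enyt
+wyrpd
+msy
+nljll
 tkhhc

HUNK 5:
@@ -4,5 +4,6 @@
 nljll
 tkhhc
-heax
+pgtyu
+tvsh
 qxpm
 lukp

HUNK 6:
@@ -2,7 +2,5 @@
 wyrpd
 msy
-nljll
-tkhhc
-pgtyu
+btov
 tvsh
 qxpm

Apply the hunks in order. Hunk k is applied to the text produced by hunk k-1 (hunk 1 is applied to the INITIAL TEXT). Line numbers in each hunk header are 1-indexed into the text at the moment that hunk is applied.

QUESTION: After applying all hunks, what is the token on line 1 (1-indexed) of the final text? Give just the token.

Hunk 1: at line 5 remove [pqif,vtt] add [tkhhc,heax] -> 12 lines: gyynw umboi haji hrr ynj enyt tkhhc heax qxpm wdmcs nprtw ltfd
Hunk 2: at line 9 remove [wdmcs] add [lukp,cjnyg] -> 13 lines: gyynw umboi haji hrr ynj enyt tkhhc heax qxpm lukp cjnyg nprtw ltfd
Hunk 3: at line 2 remove [haji,hrr,ynj] add [ajnpa] -> 11 lines: gyynw umboi ajnpa enyt tkhhc heax qxpm lukp cjnyg nprtw ltfd
Hunk 4: at line 1 remove [umboi,ajnpa,enyt] add [wyrpd,msy,nljll] -> 11 lines: gyynw wyrpd msy nljll tkhhc heax qxpm lukp cjnyg nprtw ltfd
Hunk 5: at line 4 remove [heax] add [pgtyu,tvsh] -> 12 lines: gyynw wyrpd msy nljll tkhhc pgtyu tvsh qxpm lukp cjnyg nprtw ltfd
Hunk 6: at line 2 remove [nljll,tkhhc,pgtyu] add [btov] -> 10 lines: gyynw wyrpd msy btov tvsh qxpm lukp cjnyg nprtw ltfd
Final line 1: gyynw

Answer: gyynw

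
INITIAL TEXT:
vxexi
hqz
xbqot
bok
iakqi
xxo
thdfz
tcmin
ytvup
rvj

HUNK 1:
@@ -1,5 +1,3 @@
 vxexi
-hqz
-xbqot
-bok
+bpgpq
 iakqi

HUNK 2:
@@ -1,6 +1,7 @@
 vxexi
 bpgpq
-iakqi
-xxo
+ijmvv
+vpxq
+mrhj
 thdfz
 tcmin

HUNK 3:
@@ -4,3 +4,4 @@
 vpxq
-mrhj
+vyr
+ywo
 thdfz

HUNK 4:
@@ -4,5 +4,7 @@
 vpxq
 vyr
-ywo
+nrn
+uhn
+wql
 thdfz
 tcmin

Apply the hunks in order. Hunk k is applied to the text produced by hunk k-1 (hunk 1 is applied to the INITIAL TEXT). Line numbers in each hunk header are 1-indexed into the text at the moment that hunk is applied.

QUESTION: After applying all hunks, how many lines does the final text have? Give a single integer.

Answer: 12

Derivation:
Hunk 1: at line 1 remove [hqz,xbqot,bok] add [bpgpq] -> 8 lines: vxexi bpgpq iakqi xxo thdfz tcmin ytvup rvj
Hunk 2: at line 1 remove [iakqi,xxo] add [ijmvv,vpxq,mrhj] -> 9 lines: vxexi bpgpq ijmvv vpxq mrhj thdfz tcmin ytvup rvj
Hunk 3: at line 4 remove [mrhj] add [vyr,ywo] -> 10 lines: vxexi bpgpq ijmvv vpxq vyr ywo thdfz tcmin ytvup rvj
Hunk 4: at line 4 remove [ywo] add [nrn,uhn,wql] -> 12 lines: vxexi bpgpq ijmvv vpxq vyr nrn uhn wql thdfz tcmin ytvup rvj
Final line count: 12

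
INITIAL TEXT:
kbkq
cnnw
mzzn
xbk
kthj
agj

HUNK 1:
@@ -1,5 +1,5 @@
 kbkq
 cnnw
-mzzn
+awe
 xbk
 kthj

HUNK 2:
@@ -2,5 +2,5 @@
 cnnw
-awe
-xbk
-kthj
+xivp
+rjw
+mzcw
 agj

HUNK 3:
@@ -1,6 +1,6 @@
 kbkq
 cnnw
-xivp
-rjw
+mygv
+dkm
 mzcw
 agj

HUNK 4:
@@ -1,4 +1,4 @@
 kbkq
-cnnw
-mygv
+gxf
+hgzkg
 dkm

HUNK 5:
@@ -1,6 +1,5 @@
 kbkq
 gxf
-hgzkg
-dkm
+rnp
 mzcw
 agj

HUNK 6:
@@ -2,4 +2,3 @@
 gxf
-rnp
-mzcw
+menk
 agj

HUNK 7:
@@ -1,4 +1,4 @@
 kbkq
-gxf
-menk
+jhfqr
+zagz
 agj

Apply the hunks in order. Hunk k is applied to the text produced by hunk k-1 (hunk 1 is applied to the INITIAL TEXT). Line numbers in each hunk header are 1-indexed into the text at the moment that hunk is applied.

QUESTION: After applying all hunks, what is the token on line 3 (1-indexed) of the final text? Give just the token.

Answer: zagz

Derivation:
Hunk 1: at line 1 remove [mzzn] add [awe] -> 6 lines: kbkq cnnw awe xbk kthj agj
Hunk 2: at line 2 remove [awe,xbk,kthj] add [xivp,rjw,mzcw] -> 6 lines: kbkq cnnw xivp rjw mzcw agj
Hunk 3: at line 1 remove [xivp,rjw] add [mygv,dkm] -> 6 lines: kbkq cnnw mygv dkm mzcw agj
Hunk 4: at line 1 remove [cnnw,mygv] add [gxf,hgzkg] -> 6 lines: kbkq gxf hgzkg dkm mzcw agj
Hunk 5: at line 1 remove [hgzkg,dkm] add [rnp] -> 5 lines: kbkq gxf rnp mzcw agj
Hunk 6: at line 2 remove [rnp,mzcw] add [menk] -> 4 lines: kbkq gxf menk agj
Hunk 7: at line 1 remove [gxf,menk] add [jhfqr,zagz] -> 4 lines: kbkq jhfqr zagz agj
Final line 3: zagz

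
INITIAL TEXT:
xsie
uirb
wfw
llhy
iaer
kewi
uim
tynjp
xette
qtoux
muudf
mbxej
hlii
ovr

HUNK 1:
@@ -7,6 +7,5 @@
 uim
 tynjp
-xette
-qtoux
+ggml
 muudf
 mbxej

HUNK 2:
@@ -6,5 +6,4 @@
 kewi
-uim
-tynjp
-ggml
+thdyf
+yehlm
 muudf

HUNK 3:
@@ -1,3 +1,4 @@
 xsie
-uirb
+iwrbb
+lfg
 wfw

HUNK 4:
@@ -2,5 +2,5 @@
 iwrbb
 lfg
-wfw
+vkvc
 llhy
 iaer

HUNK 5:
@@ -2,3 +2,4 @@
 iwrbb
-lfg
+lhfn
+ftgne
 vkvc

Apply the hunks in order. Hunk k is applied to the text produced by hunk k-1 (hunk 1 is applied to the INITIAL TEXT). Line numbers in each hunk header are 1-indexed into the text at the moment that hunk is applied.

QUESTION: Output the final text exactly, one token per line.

Hunk 1: at line 7 remove [xette,qtoux] add [ggml] -> 13 lines: xsie uirb wfw llhy iaer kewi uim tynjp ggml muudf mbxej hlii ovr
Hunk 2: at line 6 remove [uim,tynjp,ggml] add [thdyf,yehlm] -> 12 lines: xsie uirb wfw llhy iaer kewi thdyf yehlm muudf mbxej hlii ovr
Hunk 3: at line 1 remove [uirb] add [iwrbb,lfg] -> 13 lines: xsie iwrbb lfg wfw llhy iaer kewi thdyf yehlm muudf mbxej hlii ovr
Hunk 4: at line 2 remove [wfw] add [vkvc] -> 13 lines: xsie iwrbb lfg vkvc llhy iaer kewi thdyf yehlm muudf mbxej hlii ovr
Hunk 5: at line 2 remove [lfg] add [lhfn,ftgne] -> 14 lines: xsie iwrbb lhfn ftgne vkvc llhy iaer kewi thdyf yehlm muudf mbxej hlii ovr

Answer: xsie
iwrbb
lhfn
ftgne
vkvc
llhy
iaer
kewi
thdyf
yehlm
muudf
mbxej
hlii
ovr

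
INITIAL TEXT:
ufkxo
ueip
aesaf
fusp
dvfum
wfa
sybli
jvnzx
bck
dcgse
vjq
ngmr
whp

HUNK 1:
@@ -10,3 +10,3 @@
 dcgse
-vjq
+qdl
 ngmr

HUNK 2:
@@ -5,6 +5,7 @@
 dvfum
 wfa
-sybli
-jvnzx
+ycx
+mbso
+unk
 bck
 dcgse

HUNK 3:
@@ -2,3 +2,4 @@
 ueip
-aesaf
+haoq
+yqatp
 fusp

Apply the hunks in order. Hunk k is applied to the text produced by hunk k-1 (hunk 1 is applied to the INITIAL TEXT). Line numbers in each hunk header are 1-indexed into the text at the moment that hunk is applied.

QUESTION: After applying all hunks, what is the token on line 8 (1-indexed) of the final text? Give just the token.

Answer: ycx

Derivation:
Hunk 1: at line 10 remove [vjq] add [qdl] -> 13 lines: ufkxo ueip aesaf fusp dvfum wfa sybli jvnzx bck dcgse qdl ngmr whp
Hunk 2: at line 5 remove [sybli,jvnzx] add [ycx,mbso,unk] -> 14 lines: ufkxo ueip aesaf fusp dvfum wfa ycx mbso unk bck dcgse qdl ngmr whp
Hunk 3: at line 2 remove [aesaf] add [haoq,yqatp] -> 15 lines: ufkxo ueip haoq yqatp fusp dvfum wfa ycx mbso unk bck dcgse qdl ngmr whp
Final line 8: ycx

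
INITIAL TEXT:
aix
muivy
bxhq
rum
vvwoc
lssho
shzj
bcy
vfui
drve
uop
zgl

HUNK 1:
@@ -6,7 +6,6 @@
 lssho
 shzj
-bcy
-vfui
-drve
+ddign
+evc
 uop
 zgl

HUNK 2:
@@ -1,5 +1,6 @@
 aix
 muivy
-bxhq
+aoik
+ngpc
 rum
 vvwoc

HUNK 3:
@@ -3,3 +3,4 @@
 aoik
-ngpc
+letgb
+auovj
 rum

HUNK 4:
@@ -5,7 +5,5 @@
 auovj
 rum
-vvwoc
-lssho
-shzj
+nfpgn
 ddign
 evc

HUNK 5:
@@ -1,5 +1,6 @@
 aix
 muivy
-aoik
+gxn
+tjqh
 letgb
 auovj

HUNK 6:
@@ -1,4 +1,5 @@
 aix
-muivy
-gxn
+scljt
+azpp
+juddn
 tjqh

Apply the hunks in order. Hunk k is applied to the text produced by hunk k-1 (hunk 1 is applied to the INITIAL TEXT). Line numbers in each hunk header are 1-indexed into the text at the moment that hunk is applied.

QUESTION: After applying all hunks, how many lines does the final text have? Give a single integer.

Hunk 1: at line 6 remove [bcy,vfui,drve] add [ddign,evc] -> 11 lines: aix muivy bxhq rum vvwoc lssho shzj ddign evc uop zgl
Hunk 2: at line 1 remove [bxhq] add [aoik,ngpc] -> 12 lines: aix muivy aoik ngpc rum vvwoc lssho shzj ddign evc uop zgl
Hunk 3: at line 3 remove [ngpc] add [letgb,auovj] -> 13 lines: aix muivy aoik letgb auovj rum vvwoc lssho shzj ddign evc uop zgl
Hunk 4: at line 5 remove [vvwoc,lssho,shzj] add [nfpgn] -> 11 lines: aix muivy aoik letgb auovj rum nfpgn ddign evc uop zgl
Hunk 5: at line 1 remove [aoik] add [gxn,tjqh] -> 12 lines: aix muivy gxn tjqh letgb auovj rum nfpgn ddign evc uop zgl
Hunk 6: at line 1 remove [muivy,gxn] add [scljt,azpp,juddn] -> 13 lines: aix scljt azpp juddn tjqh letgb auovj rum nfpgn ddign evc uop zgl
Final line count: 13

Answer: 13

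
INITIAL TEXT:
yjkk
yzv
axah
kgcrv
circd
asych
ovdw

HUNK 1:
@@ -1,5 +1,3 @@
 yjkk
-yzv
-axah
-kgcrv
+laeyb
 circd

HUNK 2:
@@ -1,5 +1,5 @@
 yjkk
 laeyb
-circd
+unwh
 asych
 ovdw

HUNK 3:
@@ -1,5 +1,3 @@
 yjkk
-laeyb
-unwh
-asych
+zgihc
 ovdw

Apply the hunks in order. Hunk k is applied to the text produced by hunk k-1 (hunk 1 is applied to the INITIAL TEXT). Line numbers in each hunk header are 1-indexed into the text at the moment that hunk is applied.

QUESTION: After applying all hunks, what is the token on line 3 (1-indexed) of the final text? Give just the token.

Hunk 1: at line 1 remove [yzv,axah,kgcrv] add [laeyb] -> 5 lines: yjkk laeyb circd asych ovdw
Hunk 2: at line 1 remove [circd] add [unwh] -> 5 lines: yjkk laeyb unwh asych ovdw
Hunk 3: at line 1 remove [laeyb,unwh,asych] add [zgihc] -> 3 lines: yjkk zgihc ovdw
Final line 3: ovdw

Answer: ovdw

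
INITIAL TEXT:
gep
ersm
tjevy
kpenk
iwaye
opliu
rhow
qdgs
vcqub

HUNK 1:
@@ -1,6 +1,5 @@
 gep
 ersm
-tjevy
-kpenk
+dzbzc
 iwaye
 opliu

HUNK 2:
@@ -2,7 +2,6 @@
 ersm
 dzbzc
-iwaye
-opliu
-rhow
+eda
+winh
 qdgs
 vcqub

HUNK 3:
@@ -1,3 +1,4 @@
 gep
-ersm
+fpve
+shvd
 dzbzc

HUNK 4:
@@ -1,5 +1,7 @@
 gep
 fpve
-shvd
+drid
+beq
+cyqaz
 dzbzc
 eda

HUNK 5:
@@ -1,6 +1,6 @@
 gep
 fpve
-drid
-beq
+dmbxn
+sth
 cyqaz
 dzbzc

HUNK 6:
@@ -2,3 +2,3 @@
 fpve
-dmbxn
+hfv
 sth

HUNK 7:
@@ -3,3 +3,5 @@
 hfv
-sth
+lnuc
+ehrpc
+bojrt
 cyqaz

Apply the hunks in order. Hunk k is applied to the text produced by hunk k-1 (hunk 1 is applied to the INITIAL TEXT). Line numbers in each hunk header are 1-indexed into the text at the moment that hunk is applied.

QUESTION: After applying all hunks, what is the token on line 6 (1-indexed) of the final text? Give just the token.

Answer: bojrt

Derivation:
Hunk 1: at line 1 remove [tjevy,kpenk] add [dzbzc] -> 8 lines: gep ersm dzbzc iwaye opliu rhow qdgs vcqub
Hunk 2: at line 2 remove [iwaye,opliu,rhow] add [eda,winh] -> 7 lines: gep ersm dzbzc eda winh qdgs vcqub
Hunk 3: at line 1 remove [ersm] add [fpve,shvd] -> 8 lines: gep fpve shvd dzbzc eda winh qdgs vcqub
Hunk 4: at line 1 remove [shvd] add [drid,beq,cyqaz] -> 10 lines: gep fpve drid beq cyqaz dzbzc eda winh qdgs vcqub
Hunk 5: at line 1 remove [drid,beq] add [dmbxn,sth] -> 10 lines: gep fpve dmbxn sth cyqaz dzbzc eda winh qdgs vcqub
Hunk 6: at line 2 remove [dmbxn] add [hfv] -> 10 lines: gep fpve hfv sth cyqaz dzbzc eda winh qdgs vcqub
Hunk 7: at line 3 remove [sth] add [lnuc,ehrpc,bojrt] -> 12 lines: gep fpve hfv lnuc ehrpc bojrt cyqaz dzbzc eda winh qdgs vcqub
Final line 6: bojrt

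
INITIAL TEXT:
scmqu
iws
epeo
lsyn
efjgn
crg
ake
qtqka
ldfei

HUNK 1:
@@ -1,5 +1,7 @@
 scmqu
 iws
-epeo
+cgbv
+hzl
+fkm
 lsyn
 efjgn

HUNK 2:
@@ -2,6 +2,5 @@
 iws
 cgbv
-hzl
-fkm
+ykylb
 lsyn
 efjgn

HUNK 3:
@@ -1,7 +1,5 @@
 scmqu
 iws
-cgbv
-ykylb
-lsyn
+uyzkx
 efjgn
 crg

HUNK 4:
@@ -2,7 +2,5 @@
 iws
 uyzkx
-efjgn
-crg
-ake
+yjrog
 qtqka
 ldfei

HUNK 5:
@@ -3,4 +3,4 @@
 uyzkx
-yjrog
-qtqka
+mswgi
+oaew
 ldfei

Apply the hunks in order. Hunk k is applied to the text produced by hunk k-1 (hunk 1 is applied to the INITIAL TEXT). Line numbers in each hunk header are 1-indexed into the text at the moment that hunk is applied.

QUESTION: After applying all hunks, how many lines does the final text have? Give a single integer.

Answer: 6

Derivation:
Hunk 1: at line 1 remove [epeo] add [cgbv,hzl,fkm] -> 11 lines: scmqu iws cgbv hzl fkm lsyn efjgn crg ake qtqka ldfei
Hunk 2: at line 2 remove [hzl,fkm] add [ykylb] -> 10 lines: scmqu iws cgbv ykylb lsyn efjgn crg ake qtqka ldfei
Hunk 3: at line 1 remove [cgbv,ykylb,lsyn] add [uyzkx] -> 8 lines: scmqu iws uyzkx efjgn crg ake qtqka ldfei
Hunk 4: at line 2 remove [efjgn,crg,ake] add [yjrog] -> 6 lines: scmqu iws uyzkx yjrog qtqka ldfei
Hunk 5: at line 3 remove [yjrog,qtqka] add [mswgi,oaew] -> 6 lines: scmqu iws uyzkx mswgi oaew ldfei
Final line count: 6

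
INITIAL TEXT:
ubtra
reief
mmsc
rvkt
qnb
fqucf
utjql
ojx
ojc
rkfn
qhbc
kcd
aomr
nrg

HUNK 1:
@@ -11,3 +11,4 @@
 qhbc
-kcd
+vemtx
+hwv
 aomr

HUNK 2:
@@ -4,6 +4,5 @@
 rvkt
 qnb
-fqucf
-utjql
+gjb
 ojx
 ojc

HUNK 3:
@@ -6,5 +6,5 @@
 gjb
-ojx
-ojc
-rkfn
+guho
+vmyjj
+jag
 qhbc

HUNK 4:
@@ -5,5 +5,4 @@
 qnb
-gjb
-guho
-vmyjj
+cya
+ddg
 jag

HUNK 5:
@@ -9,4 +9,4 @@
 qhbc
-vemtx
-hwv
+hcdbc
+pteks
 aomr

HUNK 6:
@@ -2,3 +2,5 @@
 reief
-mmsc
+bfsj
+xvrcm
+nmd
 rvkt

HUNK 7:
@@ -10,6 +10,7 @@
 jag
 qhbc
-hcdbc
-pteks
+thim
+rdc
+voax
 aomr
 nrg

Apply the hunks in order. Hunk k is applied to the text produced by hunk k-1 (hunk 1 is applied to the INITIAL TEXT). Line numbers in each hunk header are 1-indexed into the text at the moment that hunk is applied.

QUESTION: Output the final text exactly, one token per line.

Answer: ubtra
reief
bfsj
xvrcm
nmd
rvkt
qnb
cya
ddg
jag
qhbc
thim
rdc
voax
aomr
nrg

Derivation:
Hunk 1: at line 11 remove [kcd] add [vemtx,hwv] -> 15 lines: ubtra reief mmsc rvkt qnb fqucf utjql ojx ojc rkfn qhbc vemtx hwv aomr nrg
Hunk 2: at line 4 remove [fqucf,utjql] add [gjb] -> 14 lines: ubtra reief mmsc rvkt qnb gjb ojx ojc rkfn qhbc vemtx hwv aomr nrg
Hunk 3: at line 6 remove [ojx,ojc,rkfn] add [guho,vmyjj,jag] -> 14 lines: ubtra reief mmsc rvkt qnb gjb guho vmyjj jag qhbc vemtx hwv aomr nrg
Hunk 4: at line 5 remove [gjb,guho,vmyjj] add [cya,ddg] -> 13 lines: ubtra reief mmsc rvkt qnb cya ddg jag qhbc vemtx hwv aomr nrg
Hunk 5: at line 9 remove [vemtx,hwv] add [hcdbc,pteks] -> 13 lines: ubtra reief mmsc rvkt qnb cya ddg jag qhbc hcdbc pteks aomr nrg
Hunk 6: at line 2 remove [mmsc] add [bfsj,xvrcm,nmd] -> 15 lines: ubtra reief bfsj xvrcm nmd rvkt qnb cya ddg jag qhbc hcdbc pteks aomr nrg
Hunk 7: at line 10 remove [hcdbc,pteks] add [thim,rdc,voax] -> 16 lines: ubtra reief bfsj xvrcm nmd rvkt qnb cya ddg jag qhbc thim rdc voax aomr nrg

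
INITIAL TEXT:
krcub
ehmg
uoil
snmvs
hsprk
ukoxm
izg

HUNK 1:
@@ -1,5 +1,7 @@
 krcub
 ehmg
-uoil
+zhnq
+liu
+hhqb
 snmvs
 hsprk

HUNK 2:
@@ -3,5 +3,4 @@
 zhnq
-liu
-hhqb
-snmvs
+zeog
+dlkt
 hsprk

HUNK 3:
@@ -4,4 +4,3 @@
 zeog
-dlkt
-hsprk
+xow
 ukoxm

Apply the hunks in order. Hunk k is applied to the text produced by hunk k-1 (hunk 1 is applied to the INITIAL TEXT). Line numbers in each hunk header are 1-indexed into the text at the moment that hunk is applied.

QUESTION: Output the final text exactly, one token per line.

Answer: krcub
ehmg
zhnq
zeog
xow
ukoxm
izg

Derivation:
Hunk 1: at line 1 remove [uoil] add [zhnq,liu,hhqb] -> 9 lines: krcub ehmg zhnq liu hhqb snmvs hsprk ukoxm izg
Hunk 2: at line 3 remove [liu,hhqb,snmvs] add [zeog,dlkt] -> 8 lines: krcub ehmg zhnq zeog dlkt hsprk ukoxm izg
Hunk 3: at line 4 remove [dlkt,hsprk] add [xow] -> 7 lines: krcub ehmg zhnq zeog xow ukoxm izg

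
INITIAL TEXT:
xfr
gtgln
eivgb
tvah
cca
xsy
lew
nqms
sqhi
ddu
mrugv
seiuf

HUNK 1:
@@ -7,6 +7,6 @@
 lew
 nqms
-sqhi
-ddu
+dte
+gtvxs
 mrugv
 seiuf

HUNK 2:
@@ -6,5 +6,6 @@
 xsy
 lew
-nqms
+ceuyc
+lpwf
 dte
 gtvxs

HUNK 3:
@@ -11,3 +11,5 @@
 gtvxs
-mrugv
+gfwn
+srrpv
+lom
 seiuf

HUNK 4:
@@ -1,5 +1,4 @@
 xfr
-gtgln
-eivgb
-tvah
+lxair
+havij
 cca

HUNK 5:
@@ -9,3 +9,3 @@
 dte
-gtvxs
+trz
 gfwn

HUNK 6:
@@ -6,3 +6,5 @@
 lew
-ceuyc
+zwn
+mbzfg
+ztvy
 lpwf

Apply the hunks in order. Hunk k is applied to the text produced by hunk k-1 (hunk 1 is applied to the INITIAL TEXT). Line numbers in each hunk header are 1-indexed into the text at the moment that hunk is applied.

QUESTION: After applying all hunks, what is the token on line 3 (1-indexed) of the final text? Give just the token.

Hunk 1: at line 7 remove [sqhi,ddu] add [dte,gtvxs] -> 12 lines: xfr gtgln eivgb tvah cca xsy lew nqms dte gtvxs mrugv seiuf
Hunk 2: at line 6 remove [nqms] add [ceuyc,lpwf] -> 13 lines: xfr gtgln eivgb tvah cca xsy lew ceuyc lpwf dte gtvxs mrugv seiuf
Hunk 3: at line 11 remove [mrugv] add [gfwn,srrpv,lom] -> 15 lines: xfr gtgln eivgb tvah cca xsy lew ceuyc lpwf dte gtvxs gfwn srrpv lom seiuf
Hunk 4: at line 1 remove [gtgln,eivgb,tvah] add [lxair,havij] -> 14 lines: xfr lxair havij cca xsy lew ceuyc lpwf dte gtvxs gfwn srrpv lom seiuf
Hunk 5: at line 9 remove [gtvxs] add [trz] -> 14 lines: xfr lxair havij cca xsy lew ceuyc lpwf dte trz gfwn srrpv lom seiuf
Hunk 6: at line 6 remove [ceuyc] add [zwn,mbzfg,ztvy] -> 16 lines: xfr lxair havij cca xsy lew zwn mbzfg ztvy lpwf dte trz gfwn srrpv lom seiuf
Final line 3: havij

Answer: havij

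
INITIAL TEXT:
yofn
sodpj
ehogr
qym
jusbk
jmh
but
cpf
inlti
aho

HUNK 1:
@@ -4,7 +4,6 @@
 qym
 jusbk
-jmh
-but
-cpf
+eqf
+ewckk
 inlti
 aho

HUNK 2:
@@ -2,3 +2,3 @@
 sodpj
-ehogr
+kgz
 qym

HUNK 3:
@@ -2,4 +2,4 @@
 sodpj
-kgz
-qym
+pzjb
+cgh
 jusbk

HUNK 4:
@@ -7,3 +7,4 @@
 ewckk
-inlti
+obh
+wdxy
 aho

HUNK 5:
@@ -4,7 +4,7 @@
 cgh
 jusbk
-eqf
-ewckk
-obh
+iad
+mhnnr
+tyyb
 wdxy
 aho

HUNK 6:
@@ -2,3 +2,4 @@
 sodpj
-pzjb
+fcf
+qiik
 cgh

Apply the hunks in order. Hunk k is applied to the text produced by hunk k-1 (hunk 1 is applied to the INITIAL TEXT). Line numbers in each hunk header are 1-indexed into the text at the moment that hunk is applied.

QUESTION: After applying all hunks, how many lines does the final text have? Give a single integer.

Answer: 11

Derivation:
Hunk 1: at line 4 remove [jmh,but,cpf] add [eqf,ewckk] -> 9 lines: yofn sodpj ehogr qym jusbk eqf ewckk inlti aho
Hunk 2: at line 2 remove [ehogr] add [kgz] -> 9 lines: yofn sodpj kgz qym jusbk eqf ewckk inlti aho
Hunk 3: at line 2 remove [kgz,qym] add [pzjb,cgh] -> 9 lines: yofn sodpj pzjb cgh jusbk eqf ewckk inlti aho
Hunk 4: at line 7 remove [inlti] add [obh,wdxy] -> 10 lines: yofn sodpj pzjb cgh jusbk eqf ewckk obh wdxy aho
Hunk 5: at line 4 remove [eqf,ewckk,obh] add [iad,mhnnr,tyyb] -> 10 lines: yofn sodpj pzjb cgh jusbk iad mhnnr tyyb wdxy aho
Hunk 6: at line 2 remove [pzjb] add [fcf,qiik] -> 11 lines: yofn sodpj fcf qiik cgh jusbk iad mhnnr tyyb wdxy aho
Final line count: 11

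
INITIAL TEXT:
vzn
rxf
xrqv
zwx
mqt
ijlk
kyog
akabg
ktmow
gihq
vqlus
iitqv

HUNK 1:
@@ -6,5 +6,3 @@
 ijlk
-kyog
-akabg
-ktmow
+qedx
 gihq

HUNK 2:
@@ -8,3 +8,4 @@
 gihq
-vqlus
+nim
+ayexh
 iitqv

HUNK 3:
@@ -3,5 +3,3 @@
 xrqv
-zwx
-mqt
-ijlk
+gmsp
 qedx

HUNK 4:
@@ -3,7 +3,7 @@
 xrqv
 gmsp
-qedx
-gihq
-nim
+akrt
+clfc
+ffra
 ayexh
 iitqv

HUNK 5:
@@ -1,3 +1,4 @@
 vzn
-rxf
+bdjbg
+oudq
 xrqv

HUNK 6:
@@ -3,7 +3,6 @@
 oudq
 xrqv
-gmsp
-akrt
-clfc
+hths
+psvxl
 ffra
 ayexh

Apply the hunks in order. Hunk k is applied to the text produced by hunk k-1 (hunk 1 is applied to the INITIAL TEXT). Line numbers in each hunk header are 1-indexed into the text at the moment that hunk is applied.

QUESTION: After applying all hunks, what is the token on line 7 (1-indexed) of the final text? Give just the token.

Hunk 1: at line 6 remove [kyog,akabg,ktmow] add [qedx] -> 10 lines: vzn rxf xrqv zwx mqt ijlk qedx gihq vqlus iitqv
Hunk 2: at line 8 remove [vqlus] add [nim,ayexh] -> 11 lines: vzn rxf xrqv zwx mqt ijlk qedx gihq nim ayexh iitqv
Hunk 3: at line 3 remove [zwx,mqt,ijlk] add [gmsp] -> 9 lines: vzn rxf xrqv gmsp qedx gihq nim ayexh iitqv
Hunk 4: at line 3 remove [qedx,gihq,nim] add [akrt,clfc,ffra] -> 9 lines: vzn rxf xrqv gmsp akrt clfc ffra ayexh iitqv
Hunk 5: at line 1 remove [rxf] add [bdjbg,oudq] -> 10 lines: vzn bdjbg oudq xrqv gmsp akrt clfc ffra ayexh iitqv
Hunk 6: at line 3 remove [gmsp,akrt,clfc] add [hths,psvxl] -> 9 lines: vzn bdjbg oudq xrqv hths psvxl ffra ayexh iitqv
Final line 7: ffra

Answer: ffra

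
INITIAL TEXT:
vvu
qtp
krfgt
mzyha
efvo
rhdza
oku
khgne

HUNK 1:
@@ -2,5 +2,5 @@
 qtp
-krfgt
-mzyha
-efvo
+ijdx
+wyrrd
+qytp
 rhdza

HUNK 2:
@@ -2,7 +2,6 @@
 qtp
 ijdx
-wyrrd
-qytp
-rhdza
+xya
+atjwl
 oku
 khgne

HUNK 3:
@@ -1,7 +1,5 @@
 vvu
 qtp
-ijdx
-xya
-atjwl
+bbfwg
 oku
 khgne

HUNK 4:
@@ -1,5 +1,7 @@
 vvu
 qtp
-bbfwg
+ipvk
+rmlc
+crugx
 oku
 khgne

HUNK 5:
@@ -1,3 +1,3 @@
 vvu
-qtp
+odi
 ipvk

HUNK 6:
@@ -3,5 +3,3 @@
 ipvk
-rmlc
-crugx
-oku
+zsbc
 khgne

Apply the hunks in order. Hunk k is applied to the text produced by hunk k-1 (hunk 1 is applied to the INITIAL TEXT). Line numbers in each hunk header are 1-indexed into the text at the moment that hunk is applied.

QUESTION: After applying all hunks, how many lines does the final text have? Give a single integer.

Answer: 5

Derivation:
Hunk 1: at line 2 remove [krfgt,mzyha,efvo] add [ijdx,wyrrd,qytp] -> 8 lines: vvu qtp ijdx wyrrd qytp rhdza oku khgne
Hunk 2: at line 2 remove [wyrrd,qytp,rhdza] add [xya,atjwl] -> 7 lines: vvu qtp ijdx xya atjwl oku khgne
Hunk 3: at line 1 remove [ijdx,xya,atjwl] add [bbfwg] -> 5 lines: vvu qtp bbfwg oku khgne
Hunk 4: at line 1 remove [bbfwg] add [ipvk,rmlc,crugx] -> 7 lines: vvu qtp ipvk rmlc crugx oku khgne
Hunk 5: at line 1 remove [qtp] add [odi] -> 7 lines: vvu odi ipvk rmlc crugx oku khgne
Hunk 6: at line 3 remove [rmlc,crugx,oku] add [zsbc] -> 5 lines: vvu odi ipvk zsbc khgne
Final line count: 5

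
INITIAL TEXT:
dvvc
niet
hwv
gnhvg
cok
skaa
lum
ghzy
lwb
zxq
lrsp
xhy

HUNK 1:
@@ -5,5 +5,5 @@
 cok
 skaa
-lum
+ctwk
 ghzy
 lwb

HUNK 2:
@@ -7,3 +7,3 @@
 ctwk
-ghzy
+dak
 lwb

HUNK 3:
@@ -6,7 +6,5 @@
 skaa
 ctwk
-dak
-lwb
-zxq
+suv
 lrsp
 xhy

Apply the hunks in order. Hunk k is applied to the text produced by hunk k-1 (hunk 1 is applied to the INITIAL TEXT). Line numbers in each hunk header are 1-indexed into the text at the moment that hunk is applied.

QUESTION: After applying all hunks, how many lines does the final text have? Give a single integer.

Answer: 10

Derivation:
Hunk 1: at line 5 remove [lum] add [ctwk] -> 12 lines: dvvc niet hwv gnhvg cok skaa ctwk ghzy lwb zxq lrsp xhy
Hunk 2: at line 7 remove [ghzy] add [dak] -> 12 lines: dvvc niet hwv gnhvg cok skaa ctwk dak lwb zxq lrsp xhy
Hunk 3: at line 6 remove [dak,lwb,zxq] add [suv] -> 10 lines: dvvc niet hwv gnhvg cok skaa ctwk suv lrsp xhy
Final line count: 10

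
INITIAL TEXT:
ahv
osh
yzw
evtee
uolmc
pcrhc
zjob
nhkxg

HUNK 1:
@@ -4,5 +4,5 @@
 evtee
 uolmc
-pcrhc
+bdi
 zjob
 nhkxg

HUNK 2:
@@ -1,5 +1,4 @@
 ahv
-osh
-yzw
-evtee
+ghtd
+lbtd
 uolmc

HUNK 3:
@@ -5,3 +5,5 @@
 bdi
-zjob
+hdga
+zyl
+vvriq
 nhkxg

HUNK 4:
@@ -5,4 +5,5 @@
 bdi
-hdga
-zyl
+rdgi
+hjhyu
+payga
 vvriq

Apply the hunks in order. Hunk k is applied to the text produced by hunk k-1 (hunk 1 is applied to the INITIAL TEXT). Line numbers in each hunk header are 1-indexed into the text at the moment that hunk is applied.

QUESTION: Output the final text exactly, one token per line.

Hunk 1: at line 4 remove [pcrhc] add [bdi] -> 8 lines: ahv osh yzw evtee uolmc bdi zjob nhkxg
Hunk 2: at line 1 remove [osh,yzw,evtee] add [ghtd,lbtd] -> 7 lines: ahv ghtd lbtd uolmc bdi zjob nhkxg
Hunk 3: at line 5 remove [zjob] add [hdga,zyl,vvriq] -> 9 lines: ahv ghtd lbtd uolmc bdi hdga zyl vvriq nhkxg
Hunk 4: at line 5 remove [hdga,zyl] add [rdgi,hjhyu,payga] -> 10 lines: ahv ghtd lbtd uolmc bdi rdgi hjhyu payga vvriq nhkxg

Answer: ahv
ghtd
lbtd
uolmc
bdi
rdgi
hjhyu
payga
vvriq
nhkxg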